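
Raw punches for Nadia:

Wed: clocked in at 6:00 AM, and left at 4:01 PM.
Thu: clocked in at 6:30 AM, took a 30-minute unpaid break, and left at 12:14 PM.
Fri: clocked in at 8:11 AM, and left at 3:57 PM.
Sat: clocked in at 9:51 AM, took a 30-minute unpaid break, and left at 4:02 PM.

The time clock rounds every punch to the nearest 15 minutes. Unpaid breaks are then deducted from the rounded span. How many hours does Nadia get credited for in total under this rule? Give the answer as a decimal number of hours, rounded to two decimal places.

Wed: in 6:00 AM→6:00 AM, out 4:01 PM→4:00 PM; 10 h 0 min
Thu: in 6:30 AM→6:30 AM, out 12:14 PM→12:15 PM; 5 h 45 min − 30 min = 5 h 15 min
Fri: in 8:11 AM→8:15 AM, out 3:57 PM→4:00 PM; 7 h 45 min
Sat: in 9:51 AM→9:45 AM, out 4:02 PM→4:00 PM; 6 h 15 min − 30 min = 5 h 45 min
Total credited: 28 h 45 min.

28.75 hours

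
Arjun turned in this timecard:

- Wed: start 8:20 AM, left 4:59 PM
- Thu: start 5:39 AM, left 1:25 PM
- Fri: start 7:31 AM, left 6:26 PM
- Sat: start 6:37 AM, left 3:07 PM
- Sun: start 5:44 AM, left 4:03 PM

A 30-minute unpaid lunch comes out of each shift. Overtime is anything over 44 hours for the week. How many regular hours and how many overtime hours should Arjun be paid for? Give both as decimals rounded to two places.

Regular 43.65 hours, overtime 0.00 hours

Wed: 8:20 AM–4:59 PM = 8 h 39 min; less 30 min break → 8 h 9 min
Thu: 5:39 AM–1:25 PM = 7 h 46 min; less 30 min break → 7 h 16 min
Fri: 7:31 AM–6:26 PM = 10 h 55 min; less 30 min break → 10 h 25 min
Sat: 6:37 AM–3:07 PM = 8 h 30 min; less 30 min break → 8 h 0 min
Sun: 5:44 AM–4:03 PM = 10 h 19 min; less 30 min break → 9 h 49 min
Total worked: 43 h 39 min = 43.65 h.
Threshold 44 h → overtime 0 h 0 min, regular 43 h 39 min.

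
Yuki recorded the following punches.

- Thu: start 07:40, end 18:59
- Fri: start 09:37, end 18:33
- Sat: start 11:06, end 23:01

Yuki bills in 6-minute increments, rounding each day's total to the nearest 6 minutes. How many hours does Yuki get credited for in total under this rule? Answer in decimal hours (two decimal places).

32.10 hours

Thu: 07:40–18:59 = 11 h 19 min → rounds to 11 h 18 min
Fri: 09:37–18:33 = 8 h 56 min → rounds to 8 h 54 min
Sat: 11:06–23:01 = 11 h 55 min → rounds to 11 h 54 min
Total credited: 32 h 6 min.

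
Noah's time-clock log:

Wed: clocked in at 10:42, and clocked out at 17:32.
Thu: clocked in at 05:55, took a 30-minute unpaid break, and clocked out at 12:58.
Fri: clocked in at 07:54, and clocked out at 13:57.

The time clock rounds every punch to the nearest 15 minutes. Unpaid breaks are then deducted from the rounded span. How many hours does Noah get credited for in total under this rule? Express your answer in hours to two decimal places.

Wed: in 10:42→10:45, out 17:32→17:30; 6 h 45 min
Thu: in 05:55→06:00, out 12:58→13:00; 7 h 0 min − 30 min = 6 h 30 min
Fri: in 07:54→08:00, out 13:57→14:00; 6 h 0 min
Total credited: 19 h 15 min.

19.25 hours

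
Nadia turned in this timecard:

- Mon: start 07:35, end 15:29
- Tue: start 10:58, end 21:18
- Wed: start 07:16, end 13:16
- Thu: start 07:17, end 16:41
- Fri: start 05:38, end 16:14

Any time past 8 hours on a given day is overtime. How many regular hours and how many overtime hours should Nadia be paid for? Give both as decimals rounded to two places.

Regular 37.90 hours, overtime 6.33 hours

Mon: 07:35–15:29 = 7 h 54 min
Tue: 10:58–21:18 = 10 h 20 min
Wed: 07:16–13:16 = 6 h 0 min
Thu: 07:17–16:41 = 9 h 24 min
Fri: 05:38–16:14 = 10 h 36 min
Mon reg 7 h 54 min / OT 0 h 0 min; Tue reg 8 h 0 min / OT 2 h 20 min; Wed reg 6 h 0 min / OT 0 h 0 min; Thu reg 8 h 0 min / OT 1 h 24 min; Fri reg 8 h 0 min / OT 2 h 36 min.
Totals: regular 37 h 54 min, overtime 6 h 20 min.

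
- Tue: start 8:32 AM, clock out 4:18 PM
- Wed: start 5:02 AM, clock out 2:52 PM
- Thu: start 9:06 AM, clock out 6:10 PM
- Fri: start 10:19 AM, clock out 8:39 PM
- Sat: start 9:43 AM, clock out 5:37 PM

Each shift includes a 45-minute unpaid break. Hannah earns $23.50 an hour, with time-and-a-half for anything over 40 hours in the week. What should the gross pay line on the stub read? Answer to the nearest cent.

$980.54

Tue: 8:32 AM–4:18 PM = 7 h 46 min; less 45 min break → 7 h 1 min
Wed: 5:02 AM–2:52 PM = 9 h 50 min; less 45 min break → 9 h 5 min
Thu: 9:06 AM–6:10 PM = 9 h 4 min; less 45 min break → 8 h 19 min
Fri: 10:19 AM–8:39 PM = 10 h 20 min; less 45 min break → 9 h 35 min
Sat: 9:43 AM–5:37 PM = 7 h 54 min; less 45 min break → 7 h 9 min
Total worked: 41 h 9 min = 2469 min.
Regular 40 h 0 min = 2400 min at $23.50/h; overtime 1 h 9 min = 69 min at $35.25/h.
Pay = (2400 × $23.50 + 69 × $35.25) ÷ 60 = $980.54.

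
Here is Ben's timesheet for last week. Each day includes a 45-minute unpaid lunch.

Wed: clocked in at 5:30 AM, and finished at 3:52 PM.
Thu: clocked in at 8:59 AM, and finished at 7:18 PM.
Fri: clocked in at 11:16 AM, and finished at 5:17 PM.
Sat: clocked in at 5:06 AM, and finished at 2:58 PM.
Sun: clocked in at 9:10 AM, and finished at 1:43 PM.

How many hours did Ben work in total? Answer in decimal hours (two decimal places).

Wed: 5:30 AM–3:52 PM = 10 h 22 min; less 45 min break → 9 h 37 min
Thu: 8:59 AM–7:18 PM = 10 h 19 min; less 45 min break → 9 h 34 min
Fri: 11:16 AM–5:17 PM = 6 h 1 min; less 45 min break → 5 h 16 min
Sat: 5:06 AM–2:58 PM = 9 h 52 min; less 45 min break → 9 h 7 min
Sun: 9:10 AM–1:43 PM = 4 h 33 min; less 45 min break → 3 h 48 min
Total: 9 h 37 min + 9 h 34 min + 5 h 16 min + 9 h 7 min + 3 h 48 min = 37 h 22 min.

37.37 hours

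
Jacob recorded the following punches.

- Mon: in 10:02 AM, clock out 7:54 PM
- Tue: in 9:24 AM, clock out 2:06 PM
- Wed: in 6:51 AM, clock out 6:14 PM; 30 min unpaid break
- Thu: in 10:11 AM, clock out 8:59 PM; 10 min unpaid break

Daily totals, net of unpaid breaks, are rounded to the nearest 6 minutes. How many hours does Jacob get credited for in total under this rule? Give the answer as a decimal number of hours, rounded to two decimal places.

Mon: 10:02 AM–7:54 PM = 9 h 52 min → rounds to 9 h 54 min
Tue: 9:24 AM–2:06 PM = 4 h 42 min → rounds to 4 h 42 min
Wed: 6:51 AM–6:14 PM = 11 h 23 min − 30 min = 10 h 53 min → rounds to 10 h 54 min
Thu: 10:11 AM–8:59 PM = 10 h 48 min − 10 min = 10 h 38 min → rounds to 10 h 36 min
Total credited: 36 h 6 min.

36.10 hours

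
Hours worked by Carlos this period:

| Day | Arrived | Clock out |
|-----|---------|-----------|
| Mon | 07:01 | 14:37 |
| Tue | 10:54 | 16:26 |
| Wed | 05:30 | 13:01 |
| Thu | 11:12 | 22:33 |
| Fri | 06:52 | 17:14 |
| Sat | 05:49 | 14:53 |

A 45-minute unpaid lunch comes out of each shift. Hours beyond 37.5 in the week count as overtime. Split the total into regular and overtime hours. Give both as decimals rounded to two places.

Mon: 07:01–14:37 = 7 h 36 min; less 45 min break → 6 h 51 min
Tue: 10:54–16:26 = 5 h 32 min; less 45 min break → 4 h 47 min
Wed: 05:30–13:01 = 7 h 31 min; less 45 min break → 6 h 46 min
Thu: 11:12–22:33 = 11 h 21 min; less 45 min break → 10 h 36 min
Fri: 06:52–17:14 = 10 h 22 min; less 45 min break → 9 h 37 min
Sat: 05:49–14:53 = 9 h 4 min; less 45 min break → 8 h 19 min
Total worked: 46 h 56 min = 46.93 h.
Threshold 37.5 h → overtime 9 h 26 min, regular 37 h 30 min.

Regular 37.50 hours, overtime 9.43 hours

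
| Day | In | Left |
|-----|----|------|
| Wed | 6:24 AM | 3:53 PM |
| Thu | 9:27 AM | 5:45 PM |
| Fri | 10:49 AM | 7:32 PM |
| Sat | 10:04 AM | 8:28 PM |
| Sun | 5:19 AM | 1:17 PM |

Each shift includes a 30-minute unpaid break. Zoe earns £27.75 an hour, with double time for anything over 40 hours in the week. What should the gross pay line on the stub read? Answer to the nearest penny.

£1241.35

Wed: 6:24 AM–3:53 PM = 9 h 29 min; less 30 min break → 8 h 59 min
Thu: 9:27 AM–5:45 PM = 8 h 18 min; less 30 min break → 7 h 48 min
Fri: 10:49 AM–7:32 PM = 8 h 43 min; less 30 min break → 8 h 13 min
Sat: 10:04 AM–8:28 PM = 10 h 24 min; less 30 min break → 9 h 54 min
Sun: 5:19 AM–1:17 PM = 7 h 58 min; less 30 min break → 7 h 28 min
Total worked: 42 h 22 min = 2542 min.
Regular 40 h 0 min = 2400 min at £27.75/h; overtime 2 h 22 min = 142 min at £55.50/h.
Pay = (2400 × £27.75 + 142 × £55.50) ÷ 60 = £1241.35.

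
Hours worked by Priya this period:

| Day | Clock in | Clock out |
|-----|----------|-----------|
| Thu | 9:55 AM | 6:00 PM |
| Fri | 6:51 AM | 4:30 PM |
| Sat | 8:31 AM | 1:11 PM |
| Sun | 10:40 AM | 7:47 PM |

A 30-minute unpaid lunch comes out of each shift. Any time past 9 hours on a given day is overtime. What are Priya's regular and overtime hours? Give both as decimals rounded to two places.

Thu: 9:55 AM–6:00 PM = 8 h 5 min; less 30 min break → 7 h 35 min
Fri: 6:51 AM–4:30 PM = 9 h 39 min; less 30 min break → 9 h 9 min
Sat: 8:31 AM–1:11 PM = 4 h 40 min; less 30 min break → 4 h 10 min
Sun: 10:40 AM–7:47 PM = 9 h 7 min; less 30 min break → 8 h 37 min
Thu reg 7 h 35 min / OT 0 h 0 min; Fri reg 9 h 0 min / OT 0 h 9 min; Sat reg 4 h 10 min / OT 0 h 0 min; Sun reg 8 h 37 min / OT 0 h 0 min.
Totals: regular 29 h 22 min, overtime 0 h 9 min.

Regular 29.37 hours, overtime 0.15 hours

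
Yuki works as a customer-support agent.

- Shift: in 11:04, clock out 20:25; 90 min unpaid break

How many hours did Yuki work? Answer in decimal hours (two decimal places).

7.85 hours

Shift: 11:04–20:25 = 9 h 21 min; less 90 min break → 7 h 51 min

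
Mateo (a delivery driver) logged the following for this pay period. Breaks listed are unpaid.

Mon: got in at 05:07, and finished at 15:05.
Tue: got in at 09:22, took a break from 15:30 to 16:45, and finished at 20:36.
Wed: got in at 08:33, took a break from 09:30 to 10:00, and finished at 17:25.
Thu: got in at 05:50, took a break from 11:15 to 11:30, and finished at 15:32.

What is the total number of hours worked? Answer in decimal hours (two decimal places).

Mon: 05:07–15:05 = 9 h 58 min
Tue: 09:22–20:36 = 11 h 14 min; less 75 min break → 9 h 59 min
Wed: 08:33–17:25 = 8 h 52 min; less 30 min break → 8 h 22 min
Thu: 05:50–15:32 = 9 h 42 min; less 15 min break → 9 h 27 min
Total: 9 h 58 min + 9 h 59 min + 8 h 22 min + 9 h 27 min = 37 h 46 min.

37.77 hours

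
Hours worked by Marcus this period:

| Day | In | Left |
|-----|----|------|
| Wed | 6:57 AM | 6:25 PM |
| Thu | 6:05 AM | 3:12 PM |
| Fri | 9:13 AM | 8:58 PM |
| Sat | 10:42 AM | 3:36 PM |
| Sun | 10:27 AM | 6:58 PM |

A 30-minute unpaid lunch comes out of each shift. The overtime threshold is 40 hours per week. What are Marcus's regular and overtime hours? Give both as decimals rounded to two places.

Regular 40.00 hours, overtime 3.25 hours

Wed: 6:57 AM–6:25 PM = 11 h 28 min; less 30 min break → 10 h 58 min
Thu: 6:05 AM–3:12 PM = 9 h 7 min; less 30 min break → 8 h 37 min
Fri: 9:13 AM–8:58 PM = 11 h 45 min; less 30 min break → 11 h 15 min
Sat: 10:42 AM–3:36 PM = 4 h 54 min; less 30 min break → 4 h 24 min
Sun: 10:27 AM–6:58 PM = 8 h 31 min; less 30 min break → 8 h 1 min
Total worked: 43 h 15 min = 43.25 h.
Threshold 40 h → overtime 3 h 15 min, regular 40 h 0 min.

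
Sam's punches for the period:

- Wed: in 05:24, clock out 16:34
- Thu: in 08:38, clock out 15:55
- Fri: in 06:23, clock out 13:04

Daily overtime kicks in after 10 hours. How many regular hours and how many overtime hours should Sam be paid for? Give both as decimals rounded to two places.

Wed: 05:24–16:34 = 11 h 10 min
Thu: 08:38–15:55 = 7 h 17 min
Fri: 06:23–13:04 = 6 h 41 min
Wed reg 10 h 0 min / OT 1 h 10 min; Thu reg 7 h 17 min / OT 0 h 0 min; Fri reg 6 h 41 min / OT 0 h 0 min.
Totals: regular 23 h 58 min, overtime 1 h 10 min.

Regular 23.97 hours, overtime 1.17 hours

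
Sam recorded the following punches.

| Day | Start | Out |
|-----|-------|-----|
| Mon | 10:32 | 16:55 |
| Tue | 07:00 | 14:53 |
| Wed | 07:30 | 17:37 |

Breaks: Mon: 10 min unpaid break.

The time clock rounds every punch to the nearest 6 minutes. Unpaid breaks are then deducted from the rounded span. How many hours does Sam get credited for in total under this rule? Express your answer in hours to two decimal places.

Mon: in 10:32→10:30, out 16:55→16:54; 6 h 24 min − 10 min = 6 h 14 min
Tue: in 07:00→07:00, out 14:53→14:54; 7 h 54 min
Wed: in 07:30→07:30, out 17:37→17:36; 10 h 6 min
Total credited: 24 h 14 min.

24.23 hours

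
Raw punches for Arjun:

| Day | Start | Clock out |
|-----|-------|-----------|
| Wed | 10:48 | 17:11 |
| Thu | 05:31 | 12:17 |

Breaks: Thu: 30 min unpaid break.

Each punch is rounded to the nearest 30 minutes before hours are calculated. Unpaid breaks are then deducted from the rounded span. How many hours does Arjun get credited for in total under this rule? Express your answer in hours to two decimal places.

12.50 hours

Wed: in 10:48→11:00, out 17:11→17:00; 6 h 0 min
Thu: in 05:31→05:30, out 12:17→12:30; 7 h 0 min − 30 min = 6 h 30 min
Total credited: 12 h 30 min.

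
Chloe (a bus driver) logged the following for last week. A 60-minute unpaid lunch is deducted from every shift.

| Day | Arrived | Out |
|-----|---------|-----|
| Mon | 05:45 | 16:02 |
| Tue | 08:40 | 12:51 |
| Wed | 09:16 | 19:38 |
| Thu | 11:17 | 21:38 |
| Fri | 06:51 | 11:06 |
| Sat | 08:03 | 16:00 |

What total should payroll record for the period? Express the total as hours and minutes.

Mon: 05:45–16:02 = 10 h 17 min; less 60 min break → 9 h 17 min
Tue: 08:40–12:51 = 4 h 11 min; less 60 min break → 3 h 11 min
Wed: 09:16–19:38 = 10 h 22 min; less 60 min break → 9 h 22 min
Thu: 11:17–21:38 = 10 h 21 min; less 60 min break → 9 h 21 min
Fri: 06:51–11:06 = 4 h 15 min; less 60 min break → 3 h 15 min
Sat: 08:03–16:00 = 7 h 57 min; less 60 min break → 6 h 57 min
Total: 9 h 17 min + 3 h 11 min + 9 h 22 min + 9 h 21 min + 3 h 15 min + 6 h 57 min = 41 h 23 min.

41 h 23 min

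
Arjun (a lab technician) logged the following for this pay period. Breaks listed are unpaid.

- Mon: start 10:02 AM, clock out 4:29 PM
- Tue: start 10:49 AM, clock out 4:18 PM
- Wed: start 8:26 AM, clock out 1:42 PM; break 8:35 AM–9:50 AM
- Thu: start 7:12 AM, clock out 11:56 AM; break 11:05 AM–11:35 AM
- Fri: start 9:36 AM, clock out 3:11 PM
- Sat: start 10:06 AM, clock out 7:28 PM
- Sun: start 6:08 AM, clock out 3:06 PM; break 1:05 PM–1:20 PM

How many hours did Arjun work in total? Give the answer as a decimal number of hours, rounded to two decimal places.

43.85 hours

Mon: 10:02 AM–4:29 PM = 6 h 27 min
Tue: 10:49 AM–4:18 PM = 5 h 29 min
Wed: 8:26 AM–1:42 PM = 5 h 16 min; less 75 min break → 4 h 1 min
Thu: 7:12 AM–11:56 AM = 4 h 44 min; less 30 min break → 4 h 14 min
Fri: 9:36 AM–3:11 PM = 5 h 35 min
Sat: 10:06 AM–7:28 PM = 9 h 22 min
Sun: 6:08 AM–3:06 PM = 8 h 58 min; less 15 min break → 8 h 43 min
Total: 6 h 27 min + 5 h 29 min + 4 h 1 min + 4 h 14 min + 5 h 35 min + 9 h 22 min + 8 h 43 min = 43 h 51 min.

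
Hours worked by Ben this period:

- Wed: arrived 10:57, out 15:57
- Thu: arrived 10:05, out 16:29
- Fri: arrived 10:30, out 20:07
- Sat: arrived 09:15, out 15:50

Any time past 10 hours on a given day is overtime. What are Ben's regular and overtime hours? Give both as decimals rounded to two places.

Regular 27.60 hours, overtime 0.00 hours

Wed: 10:57–15:57 = 5 h 0 min
Thu: 10:05–16:29 = 6 h 24 min
Fri: 10:30–20:07 = 9 h 37 min
Sat: 09:15–15:50 = 6 h 35 min
Wed reg 5 h 0 min / OT 0 h 0 min; Thu reg 6 h 24 min / OT 0 h 0 min; Fri reg 9 h 37 min / OT 0 h 0 min; Sat reg 6 h 35 min / OT 0 h 0 min.
Totals: regular 27 h 36 min, overtime 0 h 0 min.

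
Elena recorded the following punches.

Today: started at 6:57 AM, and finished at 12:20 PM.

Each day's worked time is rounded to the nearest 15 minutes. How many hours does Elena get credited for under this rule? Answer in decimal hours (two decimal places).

Today: 6:57 AM–12:20 PM = 5 h 23 min → rounds to 5 h 30 min

5.50 hours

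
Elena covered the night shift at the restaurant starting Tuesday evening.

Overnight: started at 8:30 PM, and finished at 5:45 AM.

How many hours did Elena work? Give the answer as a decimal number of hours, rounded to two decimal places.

Overnight: 8:30 PM → midnight = 3 h 30 min; midnight → 5:45 AM = 5 h 45 min; span 9 h 15 min

9.25 hours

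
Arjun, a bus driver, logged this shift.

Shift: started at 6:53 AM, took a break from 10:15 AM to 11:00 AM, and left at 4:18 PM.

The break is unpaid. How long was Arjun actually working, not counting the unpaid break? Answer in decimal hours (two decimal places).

Shift: 6:53 AM–4:18 PM = 9 h 25 min; less 45 min break → 8 h 40 min

8.67 hours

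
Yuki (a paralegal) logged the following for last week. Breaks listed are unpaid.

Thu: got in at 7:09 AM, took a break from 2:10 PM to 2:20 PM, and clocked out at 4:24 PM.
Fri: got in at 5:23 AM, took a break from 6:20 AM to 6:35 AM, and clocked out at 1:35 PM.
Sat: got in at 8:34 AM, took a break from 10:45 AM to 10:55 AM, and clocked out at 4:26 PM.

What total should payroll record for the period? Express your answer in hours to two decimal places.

Thu: 7:09 AM–4:24 PM = 9 h 15 min; less 10 min break → 9 h 5 min
Fri: 5:23 AM–1:35 PM = 8 h 12 min; less 15 min break → 7 h 57 min
Sat: 8:34 AM–4:26 PM = 7 h 52 min; less 10 min break → 7 h 42 min
Total: 9 h 5 min + 7 h 57 min + 7 h 42 min = 24 h 44 min.

24.73 hours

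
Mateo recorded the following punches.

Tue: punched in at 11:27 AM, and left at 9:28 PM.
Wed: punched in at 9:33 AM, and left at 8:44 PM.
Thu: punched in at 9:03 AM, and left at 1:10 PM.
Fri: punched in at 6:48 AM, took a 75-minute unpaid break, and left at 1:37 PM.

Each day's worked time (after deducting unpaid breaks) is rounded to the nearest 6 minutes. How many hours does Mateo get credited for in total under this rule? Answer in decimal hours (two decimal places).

30.90 hours

Tue: 11:27 AM–9:28 PM = 10 h 1 min → rounds to 10 h 0 min
Wed: 9:33 AM–8:44 PM = 11 h 11 min → rounds to 11 h 12 min
Thu: 9:03 AM–1:10 PM = 4 h 7 min → rounds to 4 h 6 min
Fri: 6:48 AM–1:37 PM = 6 h 49 min − 75 min = 5 h 34 min → rounds to 5 h 36 min
Total credited: 30 h 54 min.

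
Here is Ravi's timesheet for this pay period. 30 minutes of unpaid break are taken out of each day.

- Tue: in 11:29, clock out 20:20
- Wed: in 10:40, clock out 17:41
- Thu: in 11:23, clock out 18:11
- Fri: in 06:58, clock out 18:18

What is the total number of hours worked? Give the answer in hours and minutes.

Tue: 11:29–20:20 = 8 h 51 min; less 30 min break → 8 h 21 min
Wed: 10:40–17:41 = 7 h 1 min; less 30 min break → 6 h 31 min
Thu: 11:23–18:11 = 6 h 48 min; less 30 min break → 6 h 18 min
Fri: 06:58–18:18 = 11 h 20 min; less 30 min break → 10 h 50 min
Total: 8 h 21 min + 6 h 31 min + 6 h 18 min + 10 h 50 min = 32 h 0 min.

32 h 0 min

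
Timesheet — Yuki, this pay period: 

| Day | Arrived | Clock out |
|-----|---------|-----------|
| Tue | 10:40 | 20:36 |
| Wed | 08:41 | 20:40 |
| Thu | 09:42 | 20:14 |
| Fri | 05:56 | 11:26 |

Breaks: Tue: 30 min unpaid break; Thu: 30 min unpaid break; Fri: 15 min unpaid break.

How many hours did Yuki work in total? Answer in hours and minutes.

Tue: 10:40–20:36 = 9 h 56 min; less 30 min break → 9 h 26 min
Wed: 08:41–20:40 = 11 h 59 min
Thu: 09:42–20:14 = 10 h 32 min; less 30 min break → 10 h 2 min
Fri: 05:56–11:26 = 5 h 30 min; less 15 min break → 5 h 15 min
Total: 9 h 26 min + 11 h 59 min + 10 h 2 min + 5 h 15 min = 36 h 42 min.

36 h 42 min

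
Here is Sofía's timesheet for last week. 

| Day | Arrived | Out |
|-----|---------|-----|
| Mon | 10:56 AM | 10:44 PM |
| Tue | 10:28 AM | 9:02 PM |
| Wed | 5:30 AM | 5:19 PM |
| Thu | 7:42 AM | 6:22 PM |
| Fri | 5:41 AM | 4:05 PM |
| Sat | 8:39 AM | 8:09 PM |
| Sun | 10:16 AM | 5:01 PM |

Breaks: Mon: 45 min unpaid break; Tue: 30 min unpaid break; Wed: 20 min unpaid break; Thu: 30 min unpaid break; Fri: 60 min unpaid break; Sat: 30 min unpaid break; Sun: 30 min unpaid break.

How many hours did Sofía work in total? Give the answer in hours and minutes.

69 h 25 min

Mon: 10:56 AM–10:44 PM = 11 h 48 min; less 45 min break → 11 h 3 min
Tue: 10:28 AM–9:02 PM = 10 h 34 min; less 30 min break → 10 h 4 min
Wed: 5:30 AM–5:19 PM = 11 h 49 min; less 20 min break → 11 h 29 min
Thu: 7:42 AM–6:22 PM = 10 h 40 min; less 30 min break → 10 h 10 min
Fri: 5:41 AM–4:05 PM = 10 h 24 min; less 60 min break → 9 h 24 min
Sat: 8:39 AM–8:09 PM = 11 h 30 min; less 30 min break → 11 h 0 min
Sun: 10:16 AM–5:01 PM = 6 h 45 min; less 30 min break → 6 h 15 min
Total: 11 h 3 min + 10 h 4 min + 11 h 29 min + 10 h 10 min + 9 h 24 min + 11 h 0 min + 6 h 15 min = 69 h 25 min.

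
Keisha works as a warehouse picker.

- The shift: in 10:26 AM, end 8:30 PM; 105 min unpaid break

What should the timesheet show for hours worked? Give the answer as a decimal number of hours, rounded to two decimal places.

The shift: 10:26 AM–8:30 PM = 10 h 4 min; less 105 min break → 8 h 19 min

8.32 hours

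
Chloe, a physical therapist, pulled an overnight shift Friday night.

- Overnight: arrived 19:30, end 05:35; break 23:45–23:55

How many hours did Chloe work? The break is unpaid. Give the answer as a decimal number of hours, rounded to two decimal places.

Overnight: 19:30 → midnight = 4 h 30 min; midnight → 05:35 = 5 h 35 min; span 10 h 5 min; less 10 min break → 9 h 55 min

9.92 hours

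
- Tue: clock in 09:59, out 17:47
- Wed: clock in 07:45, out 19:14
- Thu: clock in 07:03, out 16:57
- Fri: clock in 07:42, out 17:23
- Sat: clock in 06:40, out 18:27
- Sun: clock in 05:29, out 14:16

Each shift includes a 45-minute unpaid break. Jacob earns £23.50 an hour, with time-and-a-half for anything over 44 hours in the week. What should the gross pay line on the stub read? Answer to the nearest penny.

Tue: 09:59–17:47 = 7 h 48 min; less 45 min break → 7 h 3 min
Wed: 07:45–19:14 = 11 h 29 min; less 45 min break → 10 h 44 min
Thu: 07:03–16:57 = 9 h 54 min; less 45 min break → 9 h 9 min
Fri: 07:42–17:23 = 9 h 41 min; less 45 min break → 8 h 56 min
Sat: 06:40–18:27 = 11 h 47 min; less 45 min break → 11 h 2 min
Sun: 05:29–14:16 = 8 h 47 min; less 45 min break → 8 h 2 min
Total worked: 54 h 56 min = 3296 min.
Regular 44 h 0 min = 2640 min at £23.50/h; overtime 10 h 56 min = 656 min at £35.25/h.
Pay = (2640 × £23.50 + 656 × £35.25) ÷ 60 = £1419.40.

£1419.40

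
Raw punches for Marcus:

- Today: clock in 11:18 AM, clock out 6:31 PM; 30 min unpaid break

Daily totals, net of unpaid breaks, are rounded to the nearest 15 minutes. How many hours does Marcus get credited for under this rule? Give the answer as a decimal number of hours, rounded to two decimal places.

6.75 hours

Today: 11:18 AM–6:31 PM = 7 h 13 min − 30 min = 6 h 43 min → rounds to 6 h 45 min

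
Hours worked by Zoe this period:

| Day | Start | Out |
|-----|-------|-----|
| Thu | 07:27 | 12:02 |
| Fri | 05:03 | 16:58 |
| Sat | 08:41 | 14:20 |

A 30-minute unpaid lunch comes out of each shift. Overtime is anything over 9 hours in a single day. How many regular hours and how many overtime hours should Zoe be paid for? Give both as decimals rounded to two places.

Thu: 07:27–12:02 = 4 h 35 min; less 30 min break → 4 h 5 min
Fri: 05:03–16:58 = 11 h 55 min; less 30 min break → 11 h 25 min
Sat: 08:41–14:20 = 5 h 39 min; less 30 min break → 5 h 9 min
Thu reg 4 h 5 min / OT 0 h 0 min; Fri reg 9 h 0 min / OT 2 h 25 min; Sat reg 5 h 9 min / OT 0 h 0 min.
Totals: regular 18 h 14 min, overtime 2 h 25 min.

Regular 18.23 hours, overtime 2.42 hours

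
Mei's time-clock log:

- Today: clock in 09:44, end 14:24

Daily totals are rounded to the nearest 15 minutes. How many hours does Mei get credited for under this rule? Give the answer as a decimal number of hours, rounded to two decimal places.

Today: 09:44–14:24 = 4 h 40 min → rounds to 4 h 45 min

4.75 hours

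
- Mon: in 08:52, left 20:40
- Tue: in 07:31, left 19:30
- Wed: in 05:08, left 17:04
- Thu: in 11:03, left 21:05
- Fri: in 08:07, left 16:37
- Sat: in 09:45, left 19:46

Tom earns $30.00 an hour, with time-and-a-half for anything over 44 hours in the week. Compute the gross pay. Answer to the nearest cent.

$2232.00

Mon: 08:52–20:40 = 11 h 48 min
Tue: 07:31–19:30 = 11 h 59 min
Wed: 05:08–17:04 = 11 h 56 min
Thu: 11:03–21:05 = 10 h 2 min
Fri: 08:07–16:37 = 8 h 30 min
Sat: 09:45–19:46 = 10 h 1 min
Total worked: 64 h 16 min = 3856 min.
Regular 44 h 0 min = 2640 min at $30.00/h; overtime 20 h 16 min = 1216 min at $45.00/h.
Pay = (2640 × $30.00 + 1216 × $45.00) ÷ 60 = $2232.00.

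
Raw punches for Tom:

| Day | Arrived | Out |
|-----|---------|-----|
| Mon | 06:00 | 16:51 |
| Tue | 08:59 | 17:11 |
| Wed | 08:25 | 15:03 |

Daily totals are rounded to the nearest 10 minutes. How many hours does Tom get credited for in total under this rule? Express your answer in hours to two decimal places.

Mon: 06:00–16:51 = 10 h 51 min → rounds to 10 h 50 min
Tue: 08:59–17:11 = 8 h 12 min → rounds to 8 h 10 min
Wed: 08:25–15:03 = 6 h 38 min → rounds to 6 h 40 min
Total credited: 25 h 40 min.

25.67 hours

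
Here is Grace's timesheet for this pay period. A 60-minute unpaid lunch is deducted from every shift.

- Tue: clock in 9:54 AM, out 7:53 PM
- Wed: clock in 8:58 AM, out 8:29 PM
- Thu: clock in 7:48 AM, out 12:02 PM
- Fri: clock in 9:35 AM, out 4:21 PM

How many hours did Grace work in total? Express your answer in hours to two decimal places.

Tue: 9:54 AM–7:53 PM = 9 h 59 min; less 60 min break → 8 h 59 min
Wed: 8:58 AM–8:29 PM = 11 h 31 min; less 60 min break → 10 h 31 min
Thu: 7:48 AM–12:02 PM = 4 h 14 min; less 60 min break → 3 h 14 min
Fri: 9:35 AM–4:21 PM = 6 h 46 min; less 60 min break → 5 h 46 min
Total: 8 h 59 min + 10 h 31 min + 3 h 14 min + 5 h 46 min = 28 h 30 min.

28.50 hours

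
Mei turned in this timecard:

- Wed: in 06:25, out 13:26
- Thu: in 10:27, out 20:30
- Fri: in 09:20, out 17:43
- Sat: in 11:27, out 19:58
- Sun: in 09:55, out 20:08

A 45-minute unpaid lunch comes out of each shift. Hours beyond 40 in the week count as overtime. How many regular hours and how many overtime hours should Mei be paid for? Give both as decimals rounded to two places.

Wed: 06:25–13:26 = 7 h 1 min; less 45 min break → 6 h 16 min
Thu: 10:27–20:30 = 10 h 3 min; less 45 min break → 9 h 18 min
Fri: 09:20–17:43 = 8 h 23 min; less 45 min break → 7 h 38 min
Sat: 11:27–19:58 = 8 h 31 min; less 45 min break → 7 h 46 min
Sun: 09:55–20:08 = 10 h 13 min; less 45 min break → 9 h 28 min
Total worked: 40 h 26 min = 40.43 h.
Threshold 40 h → overtime 0 h 26 min, regular 40 h 0 min.

Regular 40.00 hours, overtime 0.43 hours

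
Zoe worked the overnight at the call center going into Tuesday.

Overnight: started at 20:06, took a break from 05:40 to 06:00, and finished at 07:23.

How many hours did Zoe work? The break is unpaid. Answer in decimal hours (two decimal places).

Overnight: 20:06 → midnight = 3 h 54 min; midnight → 07:23 = 7 h 23 min; span 11 h 17 min; less 20 min break → 10 h 57 min

10.95 hours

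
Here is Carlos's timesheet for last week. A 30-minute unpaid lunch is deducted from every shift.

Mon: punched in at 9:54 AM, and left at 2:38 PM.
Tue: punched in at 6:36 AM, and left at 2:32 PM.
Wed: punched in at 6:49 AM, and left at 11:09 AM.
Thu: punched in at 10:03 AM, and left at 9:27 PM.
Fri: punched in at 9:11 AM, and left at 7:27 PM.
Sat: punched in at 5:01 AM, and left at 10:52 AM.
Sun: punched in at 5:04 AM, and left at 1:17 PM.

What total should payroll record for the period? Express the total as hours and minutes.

49 h 14 min

Mon: 9:54 AM–2:38 PM = 4 h 44 min; less 30 min break → 4 h 14 min
Tue: 6:36 AM–2:32 PM = 7 h 56 min; less 30 min break → 7 h 26 min
Wed: 6:49 AM–11:09 AM = 4 h 20 min; less 30 min break → 3 h 50 min
Thu: 10:03 AM–9:27 PM = 11 h 24 min; less 30 min break → 10 h 54 min
Fri: 9:11 AM–7:27 PM = 10 h 16 min; less 30 min break → 9 h 46 min
Sat: 5:01 AM–10:52 AM = 5 h 51 min; less 30 min break → 5 h 21 min
Sun: 5:04 AM–1:17 PM = 8 h 13 min; less 30 min break → 7 h 43 min
Total: 4 h 14 min + 7 h 26 min + 3 h 50 min + 10 h 54 min + 9 h 46 min + 5 h 21 min + 7 h 43 min = 49 h 14 min.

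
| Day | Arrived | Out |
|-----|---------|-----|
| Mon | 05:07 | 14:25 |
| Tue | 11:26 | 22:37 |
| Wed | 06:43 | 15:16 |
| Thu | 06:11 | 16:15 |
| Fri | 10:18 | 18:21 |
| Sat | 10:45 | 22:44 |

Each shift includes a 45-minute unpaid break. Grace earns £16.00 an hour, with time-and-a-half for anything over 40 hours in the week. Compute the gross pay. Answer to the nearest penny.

£991.20

Mon: 05:07–14:25 = 9 h 18 min; less 45 min break → 8 h 33 min
Tue: 11:26–22:37 = 11 h 11 min; less 45 min break → 10 h 26 min
Wed: 06:43–15:16 = 8 h 33 min; less 45 min break → 7 h 48 min
Thu: 06:11–16:15 = 10 h 4 min; less 45 min break → 9 h 19 min
Fri: 10:18–18:21 = 8 h 3 min; less 45 min break → 7 h 18 min
Sat: 10:45–22:44 = 11 h 59 min; less 45 min break → 11 h 14 min
Total worked: 54 h 38 min = 3278 min.
Regular 40 h 0 min = 2400 min at £16.00/h; overtime 14 h 38 min = 878 min at £24.00/h.
Pay = (2400 × £16.00 + 878 × £24.00) ÷ 60 = £991.20.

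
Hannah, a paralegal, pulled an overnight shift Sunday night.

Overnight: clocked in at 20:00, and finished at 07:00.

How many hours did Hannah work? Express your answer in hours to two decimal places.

11.00 hours

Overnight: 20:00 → midnight = 4 h 0 min; midnight → 07:00 = 7 h 0 min; span 11 h 0 min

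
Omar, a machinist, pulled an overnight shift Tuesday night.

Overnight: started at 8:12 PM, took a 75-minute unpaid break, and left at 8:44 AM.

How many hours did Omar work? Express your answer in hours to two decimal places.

11.28 hours

Overnight: 8:12 PM → midnight = 3 h 48 min; midnight → 8:44 AM = 8 h 44 min; span 12 h 32 min; less 75 min break → 11 h 17 min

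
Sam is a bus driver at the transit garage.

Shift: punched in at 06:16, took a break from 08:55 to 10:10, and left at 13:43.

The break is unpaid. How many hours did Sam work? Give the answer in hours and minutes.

Shift: 06:16–13:43 = 7 h 27 min; less 75 min break → 6 h 12 min

6 h 12 min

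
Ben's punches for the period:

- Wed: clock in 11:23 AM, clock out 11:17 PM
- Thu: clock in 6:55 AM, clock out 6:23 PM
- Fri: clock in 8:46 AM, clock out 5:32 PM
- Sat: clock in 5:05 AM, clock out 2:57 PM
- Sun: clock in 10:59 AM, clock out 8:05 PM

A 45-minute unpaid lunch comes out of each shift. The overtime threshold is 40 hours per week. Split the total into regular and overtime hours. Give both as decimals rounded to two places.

Wed: 11:23 AM–11:17 PM = 11 h 54 min; less 45 min break → 11 h 9 min
Thu: 6:55 AM–6:23 PM = 11 h 28 min; less 45 min break → 10 h 43 min
Fri: 8:46 AM–5:32 PM = 8 h 46 min; less 45 min break → 8 h 1 min
Sat: 5:05 AM–2:57 PM = 9 h 52 min; less 45 min break → 9 h 7 min
Sun: 10:59 AM–8:05 PM = 9 h 6 min; less 45 min break → 8 h 21 min
Total worked: 47 h 21 min = 47.35 h.
Threshold 40 h → overtime 7 h 21 min, regular 40 h 0 min.

Regular 40.00 hours, overtime 7.35 hours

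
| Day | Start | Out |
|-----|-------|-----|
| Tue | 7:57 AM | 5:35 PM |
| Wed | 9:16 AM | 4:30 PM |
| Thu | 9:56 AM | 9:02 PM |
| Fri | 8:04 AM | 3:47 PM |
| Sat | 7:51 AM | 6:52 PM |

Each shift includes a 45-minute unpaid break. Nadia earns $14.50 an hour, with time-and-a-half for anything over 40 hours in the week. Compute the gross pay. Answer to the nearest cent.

Tue: 7:57 AM–5:35 PM = 9 h 38 min; less 45 min break → 8 h 53 min
Wed: 9:16 AM–4:30 PM = 7 h 14 min; less 45 min break → 6 h 29 min
Thu: 9:56 AM–9:02 PM = 11 h 6 min; less 45 min break → 10 h 21 min
Fri: 8:04 AM–3:47 PM = 7 h 43 min; less 45 min break → 6 h 58 min
Sat: 7:51 AM–6:52 PM = 11 h 1 min; less 45 min break → 10 h 16 min
Total worked: 42 h 57 min = 2577 min.
Regular 40 h 0 min = 2400 min at $14.50/h; overtime 2 h 57 min = 177 min at $21.75/h.
Pay = (2400 × $14.50 + 177 × $21.75) ÷ 60 = $644.16.

$644.16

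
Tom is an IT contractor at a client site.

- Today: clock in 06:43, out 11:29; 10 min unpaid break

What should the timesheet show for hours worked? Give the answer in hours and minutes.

4 h 36 min

Today: 06:43–11:29 = 4 h 46 min; less 10 min break → 4 h 36 min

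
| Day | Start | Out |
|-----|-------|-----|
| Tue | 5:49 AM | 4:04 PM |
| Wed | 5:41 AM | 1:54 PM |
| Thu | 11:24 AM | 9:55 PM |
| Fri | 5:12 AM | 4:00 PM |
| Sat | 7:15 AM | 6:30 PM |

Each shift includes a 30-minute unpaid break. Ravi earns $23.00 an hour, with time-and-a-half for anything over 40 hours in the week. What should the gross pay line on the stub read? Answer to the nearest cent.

Tue: 5:49 AM–4:04 PM = 10 h 15 min; less 30 min break → 9 h 45 min
Wed: 5:41 AM–1:54 PM = 8 h 13 min; less 30 min break → 7 h 43 min
Thu: 11:24 AM–9:55 PM = 10 h 31 min; less 30 min break → 10 h 1 min
Fri: 5:12 AM–4:00 PM = 10 h 48 min; less 30 min break → 10 h 18 min
Sat: 7:15 AM–6:30 PM = 11 h 15 min; less 30 min break → 10 h 45 min
Total worked: 48 h 32 min = 2912 min.
Regular 40 h 0 min = 2400 min at $23.00/h; overtime 8 h 32 min = 512 min at $34.50/h.
Pay = (2400 × $23.00 + 512 × $34.50) ÷ 60 = $1214.40.

$1214.40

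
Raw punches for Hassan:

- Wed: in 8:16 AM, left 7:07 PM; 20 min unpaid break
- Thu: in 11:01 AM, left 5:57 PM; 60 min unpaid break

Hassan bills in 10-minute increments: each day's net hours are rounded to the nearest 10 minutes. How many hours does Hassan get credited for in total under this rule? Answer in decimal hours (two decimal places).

Wed: 8:16 AM–7:07 PM = 10 h 51 min − 20 min = 10 h 31 min → rounds to 10 h 30 min
Thu: 11:01 AM–5:57 PM = 6 h 56 min − 60 min = 5 h 56 min → rounds to 6 h 0 min
Total credited: 16 h 30 min.

16.50 hours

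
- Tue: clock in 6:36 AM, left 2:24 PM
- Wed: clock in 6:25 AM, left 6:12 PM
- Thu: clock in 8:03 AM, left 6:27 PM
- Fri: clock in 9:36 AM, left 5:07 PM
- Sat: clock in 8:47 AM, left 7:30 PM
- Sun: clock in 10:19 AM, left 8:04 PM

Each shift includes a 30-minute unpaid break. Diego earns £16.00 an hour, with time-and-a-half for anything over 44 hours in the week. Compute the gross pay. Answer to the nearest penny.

£967.20

Tue: 6:36 AM–2:24 PM = 7 h 48 min; less 30 min break → 7 h 18 min
Wed: 6:25 AM–6:12 PM = 11 h 47 min; less 30 min break → 11 h 17 min
Thu: 8:03 AM–6:27 PM = 10 h 24 min; less 30 min break → 9 h 54 min
Fri: 9:36 AM–5:07 PM = 7 h 31 min; less 30 min break → 7 h 1 min
Sat: 8:47 AM–7:30 PM = 10 h 43 min; less 30 min break → 10 h 13 min
Sun: 10:19 AM–8:04 PM = 9 h 45 min; less 30 min break → 9 h 15 min
Total worked: 54 h 58 min = 3298 min.
Regular 44 h 0 min = 2640 min at £16.00/h; overtime 10 h 58 min = 658 min at £24.00/h.
Pay = (2640 × £16.00 + 658 × £24.00) ÷ 60 = £967.20.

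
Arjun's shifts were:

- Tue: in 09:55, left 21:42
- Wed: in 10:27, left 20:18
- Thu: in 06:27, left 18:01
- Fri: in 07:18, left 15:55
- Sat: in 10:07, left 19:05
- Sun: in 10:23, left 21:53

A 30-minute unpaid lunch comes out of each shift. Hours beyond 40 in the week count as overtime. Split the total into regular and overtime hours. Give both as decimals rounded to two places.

Tue: 09:55–21:42 = 11 h 47 min; less 30 min break → 11 h 17 min
Wed: 10:27–20:18 = 9 h 51 min; less 30 min break → 9 h 21 min
Thu: 06:27–18:01 = 11 h 34 min; less 30 min break → 11 h 4 min
Fri: 07:18–15:55 = 8 h 37 min; less 30 min break → 8 h 7 min
Sat: 10:07–19:05 = 8 h 58 min; less 30 min break → 8 h 28 min
Sun: 10:23–21:53 = 11 h 30 min; less 30 min break → 11 h 0 min
Total worked: 59 h 17 min = 59.28 h.
Threshold 40 h → overtime 19 h 17 min, regular 40 h 0 min.

Regular 40.00 hours, overtime 19.28 hours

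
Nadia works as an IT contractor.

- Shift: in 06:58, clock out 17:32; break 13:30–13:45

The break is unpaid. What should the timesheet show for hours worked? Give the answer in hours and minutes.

10 h 19 min

Shift: 06:58–17:32 = 10 h 34 min; less 15 min break → 10 h 19 min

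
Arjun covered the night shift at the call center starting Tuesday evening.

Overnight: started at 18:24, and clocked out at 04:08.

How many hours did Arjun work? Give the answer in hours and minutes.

9 h 44 min

Overnight: 18:24 → midnight = 5 h 36 min; midnight → 04:08 = 4 h 8 min; span 9 h 44 min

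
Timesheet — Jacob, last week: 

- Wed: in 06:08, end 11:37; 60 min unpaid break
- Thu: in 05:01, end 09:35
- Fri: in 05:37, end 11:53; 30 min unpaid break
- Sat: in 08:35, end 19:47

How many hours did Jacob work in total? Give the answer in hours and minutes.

Wed: 06:08–11:37 = 5 h 29 min; less 60 min break → 4 h 29 min
Thu: 05:01–09:35 = 4 h 34 min
Fri: 05:37–11:53 = 6 h 16 min; less 30 min break → 5 h 46 min
Sat: 08:35–19:47 = 11 h 12 min
Total: 4 h 29 min + 4 h 34 min + 5 h 46 min + 11 h 12 min = 26 h 1 min.

26 h 1 min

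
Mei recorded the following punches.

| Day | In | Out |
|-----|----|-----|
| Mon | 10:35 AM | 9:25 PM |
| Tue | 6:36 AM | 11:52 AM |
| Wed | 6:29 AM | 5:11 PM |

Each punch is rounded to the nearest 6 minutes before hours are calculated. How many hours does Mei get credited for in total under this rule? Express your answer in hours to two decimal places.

26.80 hours

Mon: in 10:35 AM→10:36 AM, out 9:25 PM→9:24 PM; 10 h 48 min
Tue: in 6:36 AM→6:36 AM, out 11:52 AM→11:54 AM; 5 h 18 min
Wed: in 6:29 AM→6:30 AM, out 5:11 PM→5:12 PM; 10 h 42 min
Total credited: 26 h 48 min.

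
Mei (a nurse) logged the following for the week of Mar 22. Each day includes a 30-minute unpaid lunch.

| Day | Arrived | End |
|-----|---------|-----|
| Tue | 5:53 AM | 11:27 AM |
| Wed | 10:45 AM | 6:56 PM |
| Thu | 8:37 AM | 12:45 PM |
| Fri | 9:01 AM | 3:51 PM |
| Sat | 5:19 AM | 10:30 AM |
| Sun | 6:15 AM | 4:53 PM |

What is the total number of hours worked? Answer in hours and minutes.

37 h 32 min

Tue: 5:53 AM–11:27 AM = 5 h 34 min; less 30 min break → 5 h 4 min
Wed: 10:45 AM–6:56 PM = 8 h 11 min; less 30 min break → 7 h 41 min
Thu: 8:37 AM–12:45 PM = 4 h 8 min; less 30 min break → 3 h 38 min
Fri: 9:01 AM–3:51 PM = 6 h 50 min; less 30 min break → 6 h 20 min
Sat: 5:19 AM–10:30 AM = 5 h 11 min; less 30 min break → 4 h 41 min
Sun: 6:15 AM–4:53 PM = 10 h 38 min; less 30 min break → 10 h 8 min
Total: 5 h 4 min + 7 h 41 min + 3 h 38 min + 6 h 20 min + 4 h 41 min + 10 h 8 min = 37 h 32 min.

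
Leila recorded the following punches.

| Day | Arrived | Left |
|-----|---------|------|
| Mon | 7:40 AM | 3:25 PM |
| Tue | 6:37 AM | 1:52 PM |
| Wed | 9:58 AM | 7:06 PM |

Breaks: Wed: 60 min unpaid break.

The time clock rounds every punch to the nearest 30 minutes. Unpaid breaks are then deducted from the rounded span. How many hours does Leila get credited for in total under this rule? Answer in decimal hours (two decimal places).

23.50 hours

Mon: in 7:40 AM→7:30 AM, out 3:25 PM→3:30 PM; 8 h 0 min
Tue: in 6:37 AM→6:30 AM, out 1:52 PM→2:00 PM; 7 h 30 min
Wed: in 9:58 AM→10:00 AM, out 7:06 PM→7:00 PM; 9 h 0 min − 60 min = 8 h 0 min
Total credited: 23 h 30 min.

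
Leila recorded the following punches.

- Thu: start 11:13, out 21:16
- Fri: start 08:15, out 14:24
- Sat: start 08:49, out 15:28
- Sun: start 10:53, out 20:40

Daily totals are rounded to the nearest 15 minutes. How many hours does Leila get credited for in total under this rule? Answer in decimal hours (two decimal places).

Thu: 11:13–21:16 = 10 h 3 min → rounds to 10 h 0 min
Fri: 08:15–14:24 = 6 h 9 min → rounds to 6 h 15 min
Sat: 08:49–15:28 = 6 h 39 min → rounds to 6 h 45 min
Sun: 10:53–20:40 = 9 h 47 min → rounds to 9 h 45 min
Total credited: 32 h 45 min.

32.75 hours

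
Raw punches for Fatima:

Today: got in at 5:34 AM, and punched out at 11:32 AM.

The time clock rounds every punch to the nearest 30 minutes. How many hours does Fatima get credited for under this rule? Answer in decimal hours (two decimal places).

Today: in 5:34 AM→5:30 AM, out 11:32 AM→11:30 AM; 6 h 0 min

6.00 hours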